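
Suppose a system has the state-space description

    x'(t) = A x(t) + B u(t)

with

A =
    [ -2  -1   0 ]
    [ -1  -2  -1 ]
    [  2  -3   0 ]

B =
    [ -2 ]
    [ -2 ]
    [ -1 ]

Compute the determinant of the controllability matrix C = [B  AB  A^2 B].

AB = [[6], [7], [2]]
A^2B = [[-19], [-22], [-9]]
Controllability matrix C = [B  AB  A^2B] = [[-2, 6, -19], [-2, 7, -22], [-1, 2, -9]]
Expanding along the first row, det(C) = (-2)·(7·(-9) - (-22)·2) - 6·((-2)·(-9) - (-22)·(-1)) + (-19)·((-2)·2 - 7·(-1)) = (-2)·(-19) - 6·(-4) + (-19)·3 = 5
Since det(C) ≠ 0, rank(C) = 3 and the system is completely controllable.

5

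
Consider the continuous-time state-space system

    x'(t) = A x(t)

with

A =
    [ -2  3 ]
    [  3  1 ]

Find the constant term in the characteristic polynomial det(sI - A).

-11

For a 2×2 matrix, det(sI - A) = s^2 - (tr A)s + det A.
tr A = -1, det A = -11.
So p(s) = s^2 + s - 11.
The constant term is -11.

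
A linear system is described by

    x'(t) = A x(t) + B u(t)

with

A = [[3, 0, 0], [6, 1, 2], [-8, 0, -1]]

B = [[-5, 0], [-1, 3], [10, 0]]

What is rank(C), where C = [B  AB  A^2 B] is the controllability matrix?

AB = [[-15, 0], [-11, 3], [30, 0]]
A^2B = [[-45, 0], [-41, 3], [90, 0]]
Controllability matrix C = [B  AB  A^2B] = [[-5, 0, -15, 0, -45, 0], [-1, 3, -11, 3, -41, 3], [10, 0, 30, 0, 90, 0]]
The rows r1, r2, r3 of C are linearly dependent: 2·r1 + r3 = 0 (check each entry), so rank(C) ≤ 2.
The 2×2 minor from rows 1, 2, columns 1, 2 is (-5)·3 - 0·(-1) = -15 - 0 = -15 ≠ 0, so rank(C) = 2.
rank(C) = 2 < n = 3, so the pair (A, B) is not completely controllable.

2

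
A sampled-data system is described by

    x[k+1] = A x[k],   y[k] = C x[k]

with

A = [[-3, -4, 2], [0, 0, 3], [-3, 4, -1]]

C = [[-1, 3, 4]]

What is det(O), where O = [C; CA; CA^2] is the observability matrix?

CA = [[-9, 20, 3]]
CA^2 = [[18, 48, 39]]
Observability matrix O = [C; CA; CA^2] = [[-1, 3, 4], [-9, 20, 3], [18, 48, 39]]
Expanding along the first row, det(O) = (-1)·(20·39 - 3·48) - 3·((-9)·39 - 3·18) + 4·((-9)·48 - 20·18) = (-1)·636 - 3·(-405) + 4·(-792) = -2589
Since det(O) ≠ 0, rank(O) = 3 and the system is completely observable.

-2589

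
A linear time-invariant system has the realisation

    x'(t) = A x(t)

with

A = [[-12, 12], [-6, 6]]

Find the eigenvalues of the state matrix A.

det(sI - A) = s^2 - (tr A)s + det A, with tr A = (-12) + 6 = -6 and det A = (-12)·6 - 12·(-6) = -72 - (-72) = 0.
So p(s) = det(sI - A) = s^2 + 6s.
Factor s^2 + 6s: two numbers with sum -6 and product 0 are 0 and -6, so s^2 + 6s = s(s + 6).
Hence p(s) = s (s + 6), with roots -6, 0.
At least one eigenvalue has non-negative real part, so the system is not asymptotically stable.

-6, 0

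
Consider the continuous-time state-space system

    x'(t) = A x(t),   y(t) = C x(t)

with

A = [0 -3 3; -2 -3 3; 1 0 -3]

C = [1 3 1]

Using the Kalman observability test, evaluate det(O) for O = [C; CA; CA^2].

CA = [[-5, -12, 9]]
CA^2 = [[33, 51, -78]]
Observability matrix O = [C; CA; CA^2] = [[1, 3, 1], [-5, -12, 9], [33, 51, -78]]
Expanding along the first row, det(O) = 1·((-12)·(-78) - 9·51) - 3·((-5)·(-78) - 9·33) + 1·((-5)·51 - (-12)·33) = 1·477 - 3·93 + 1·141 = 339
Since det(O) ≠ 0, rank(O) = 3 and the system is completely observable.

339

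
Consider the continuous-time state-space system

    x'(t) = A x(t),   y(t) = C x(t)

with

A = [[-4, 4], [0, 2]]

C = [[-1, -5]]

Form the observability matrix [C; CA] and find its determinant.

34

CA = [[4, -14]]
Observability matrix O = [C; CA] = [[-1, -5], [4, -14]]
det(O) = (-1)·(-14) - (-5)·4 = 14 - (-20) = 34
Since det(O) ≠ 0, rank(O) = 2 and the system is completely observable.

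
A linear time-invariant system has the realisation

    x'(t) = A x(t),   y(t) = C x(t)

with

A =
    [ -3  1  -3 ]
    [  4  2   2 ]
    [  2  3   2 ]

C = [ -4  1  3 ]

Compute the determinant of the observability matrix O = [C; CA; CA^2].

14614

CA = [[22, 7, 20]]
CA^2 = [[2, 96, -12]]
Observability matrix O = [C; CA; CA^2] = [[-4, 1, 3], [22, 7, 20], [2, 96, -12]]
Expanding along the first row, det(O) = (-4)·(7·(-12) - 20·96) - 1·(22·(-12) - 20·2) + 3·(22·96 - 7·2) = (-4)·(-2004) - 1·(-304) + 3·2098 = 14614
Since det(O) ≠ 0, rank(O) = 3 and the system is completely observable.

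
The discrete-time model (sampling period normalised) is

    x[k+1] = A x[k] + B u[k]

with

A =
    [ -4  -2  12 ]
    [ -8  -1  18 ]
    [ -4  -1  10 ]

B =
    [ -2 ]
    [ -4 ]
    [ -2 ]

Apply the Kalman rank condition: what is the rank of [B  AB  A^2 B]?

1

AB = [[-8], [-16], [-8]]
A^2B = [[-32], [-64], [-32]]
Controllability matrix C = [B  AB  A^2B] = [[-2, -8, -32], [-4, -16, -64], [-2, -8, -32]]
Every column of C is a scalar multiple of column 1 = [-2, -4, -2] (multipliers 1, 4, 16), so the columns span a one-dimensional space.
C ≠ 0, hence rank(C) = 1.
rank(C) = 1 < n = 3, so the pair (A, B) is not completely controllable.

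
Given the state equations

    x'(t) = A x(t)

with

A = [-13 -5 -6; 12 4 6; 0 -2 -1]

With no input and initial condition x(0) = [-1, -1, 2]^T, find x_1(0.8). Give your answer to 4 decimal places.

-0.6783

det(sI - A) = s^3 - (tr A)s^2 + (M11 + M22 + M33)s - det A, where Mii is the 2×2 principal minor of A obtained by deleting row i and column i.
tr A = (-13) + 4 + (-1) = -10; M11 = 4·(-1) - 6·(-2) = -4 - (-12) = 8; M22 = (-13)·(-1) - (-6)·0 = 13 - 0 = 13; M33 = (-13)·4 - (-5)·12 = -52 - (-60) = 8; sum of minors = 29.
det A = (-13)·(4·(-1) - 6·(-2)) - (-5)·(12·(-1) - 6·0) + (-6)·(12·(-2) - 4·0) = (-13)·8 - (-5)·(-12) + (-6)·(-24) = -20.
So p(s) = det(sI - A) = s^3 + 10s^2 + 29s + 20.
Rational-root test: any integer root divides 20. Testing small divisors, s = -1 works: p(-1) = -1 + 10 + (-29) + 20 = 0, so (s + 1) is a factor.
Dividing, p(s) = (s + 1)(s^2 + 9s + 20).
Factor s^2 + 9s + 20: two numbers with sum -9 and product 20 are -4 and -5, so s^2 + 9s + 20 = (s + 4)(s + 5).
Hence p(s) = (s + 1) (s + 4) (s + 5), with roots -5, -4, -1.
The eigenvalues -5, -4, -1 are distinct and real, so A is diagonalisable and x(t) = e^{At} x(0) = V diag(e^{λ_i t}) V^{-1} x(0), where the columns of V are the eigenvectors.
λ = -5: A - (-5)I = [[-8, -5, -6], [12, 9, 6], [0, -2, 4]]. v must be orthogonal to every row; (row 1) × (row 2) = [24, -24, -12], so take v_1 = [2, -2, -1]^T.
λ = -4: A - (-4)I = [[-9, -5, -6], [12, 8, 6], [0, -2, 3]]. v must be orthogonal to every row; (row 1) × (row 2) = [18, -18, -12], so take v_2 = [-3, 3, 2]^T.
λ = -1: A - (-1)I = [[-12, -5, -6], [12, 5, 6], [0, -2, 0]]. v must be orthogonal to every row; (row 1) × (row 3) = [-12, 0, 24], so take v_3 = [1, 0, -2]^T.
V = [v_1 v_2 v_3] = [[2, -3, 1], [-2, 3, 0], [-1, 2, -2]] has det V = -1, so V^{-1} = adj(V)/det V = [[6, 4, 3], [4, 3, 2], [1, 1, 0]].
Modal coordinates z(0) = V^{-1} x(0): 6·(-1) + 4·(-1) + 3·2 = -4; 4·(-1) + 3·(-1) + 2·2 = -3; 1·(-1) + 1·(-1) + 0·2 = -2; so z(0) = [-4, -3, -2]^T.
x_1(t) = Σ_i (v_i)_1 · z_i(0) · e^{λ_i t} (row 1 of V times the modal terms).
x_1(0.8) = 2·(-4)·e^{-5·0.8} + (-3)·(-3)·e^{-4·0.8} + 1·(-2)·e^{-1·0.8} = (-8)·0.018316 + 9·0.040762 + (-2)·0.449329 = -0.6783.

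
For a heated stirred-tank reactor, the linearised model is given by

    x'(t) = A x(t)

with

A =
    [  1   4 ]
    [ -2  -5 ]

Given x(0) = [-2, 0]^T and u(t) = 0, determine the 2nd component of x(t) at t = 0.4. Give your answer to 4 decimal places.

0.7383

det(sI - A) = s^2 - (tr A)s + det A, with tr A = 1 + (-5) = -4 and det A = 1·(-5) - 4·(-2) = -5 - (-8) = 3.
So p(s) = det(sI - A) = s^2 + 4s + 3.
Factor s^2 + 4s + 3: two numbers with sum -4 and product 3 are -1 and -3, so s^2 + 4s + 3 = (s + 1)(s + 3).
Hence p(s) = (s + 1) (s + 3), with roots -3, -1.
The eigenvalues -3, -1 are distinct and real, so A is diagonalisable and x(t) = e^{At} x(0) = V diag(e^{λ_i t}) V^{-1} x(0), where the columns of V are the eigenvectors.
λ = -3: A - (-3)I = [[4, 4], [-2, -2]]. Row 1 gives 4·v1 + 4·v2 = 0, so take v_1 = [-1, 1]^T.
λ = -1: A - (-1)I = [[2, 4], [-2, -4]]. Row 1 gives 2·v1 + 4·v2 = 0, so take v_2 = [2, -1]^T.
V = [v_1 v_2] = [[-1, 2], [1, -1]] has det V = -1, so V^{-1} = adj(V)/det V = [[1, 2], [1, 1]].
Modal coordinates z(0) = V^{-1} x(0): 1·(-2) + 2·0 = -2; 1·(-2) + 1·0 = -2; so z(0) = [-2, -2]^T.
x_2(t) = Σ_i (v_i)_2 · z_i(0) · e^{λ_i t} (row 2 of V times the modal terms).
x_2(0.4) = 1·(-2)·e^{-3·0.4} + (-1)·(-2)·e^{-1·0.4} = (-2)·0.301194 + 2·0.670320 = 0.7383.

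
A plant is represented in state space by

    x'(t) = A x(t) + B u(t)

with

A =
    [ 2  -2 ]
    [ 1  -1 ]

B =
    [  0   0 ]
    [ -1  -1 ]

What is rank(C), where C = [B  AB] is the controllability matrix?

AB = [[2, 2], [1, 1]]
Controllability matrix C = [B  AB] = [[0, 0, 2, 2], [-1, -1, 1, 1]]
Take the 2×2 submatrix of C formed by columns 1, 3: [[0, 2], [-1, 1]]. Its determinant is 0·1 - 2·(-1) = 0 - (-2) = 2 ≠ 0.
So rank(C) ≥ 2; since C has 2 rows, rank(C) = 2.
rank(C) = 2 = n, so the pair (A, B) is completely controllable.

2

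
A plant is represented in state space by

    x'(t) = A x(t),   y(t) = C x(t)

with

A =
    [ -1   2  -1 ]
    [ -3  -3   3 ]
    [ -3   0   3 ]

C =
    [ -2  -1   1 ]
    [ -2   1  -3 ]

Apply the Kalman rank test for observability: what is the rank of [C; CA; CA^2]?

3

CA = [[2, -1, 2], [8, -7, -4]]
CA^2 = [[-5, 7, 1], [25, 37, -41]]
Observability matrix O = [C; CA; CA^2] = [[-2, -1, 1], [-2, 1, -3], [2, -1, 2], [8, -7, -4], [-5, 7, 1], [25, 37, -41]]
Take the 3×3 submatrix of O formed by rows 1, 2, 3: [[-2, -1, 1], [-2, 1, -3], [2, -1, 2]]. Its determinant is (-2)·(1·2 - (-3)·(-1)) - (-1)·((-2)·2 - (-3)·2) + 1·((-2)·(-1) - 1·2) = (-2)·(-1) - (-1)·2 + 1·0 = 4 ≠ 0.
So rank(O) ≥ 3; since O has 3 columns, rank(O) = 3.
rank(O) = 3 = n, so the pair (A, C) is completely observable.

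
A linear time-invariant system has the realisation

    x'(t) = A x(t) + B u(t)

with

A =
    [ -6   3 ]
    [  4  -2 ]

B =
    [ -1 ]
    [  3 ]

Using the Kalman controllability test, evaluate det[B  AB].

AB = [[15], [-10]]
Controllability matrix C = [B  AB] = [[-1, 15], [3, -10]]
det(C) = (-1)·(-10) - 15·3 = 10 - 45 = -35
Since det(C) ≠ 0, rank(C) = 2 and the system is completely controllable.

-35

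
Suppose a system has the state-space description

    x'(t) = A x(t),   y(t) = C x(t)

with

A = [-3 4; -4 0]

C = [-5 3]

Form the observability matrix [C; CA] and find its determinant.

CA = [[3, -20]]
Observability matrix O = [C; CA] = [[-5, 3], [3, -20]]
det(O) = (-5)·(-20) - 3·3 = 100 - 9 = 91
Since det(O) ≠ 0, rank(O) = 2 and the system is completely observable.

91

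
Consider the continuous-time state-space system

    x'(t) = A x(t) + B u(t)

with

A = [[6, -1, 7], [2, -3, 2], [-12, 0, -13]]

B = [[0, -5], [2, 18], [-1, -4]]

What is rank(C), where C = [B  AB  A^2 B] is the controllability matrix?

AB = [[-9, -76], [-8, -72], [13, 112]]
A^2B = [[45, 400], [32, 288], [-61, -544]]
Controllability matrix C = [B  AB  A^2B] = [[0, -5, -9, -76, 45, 400], [2, 18, -8, -72, 32, 288], [-1, -4, 13, 112, -61, -544]]
The rows r1, r2, r3 of C are linearly dependent: 2·r1 + r2 + 2·r3 = 0 (check each entry), so rank(C) ≤ 2.
The 2×2 minor from rows 1, 2, columns 1, 2 is 0·18 - (-5)·2 = 0 - (-10) = 10 ≠ 0, so rank(C) = 2.
rank(C) = 2 < n = 3, so the pair (A, B) is not completely controllable.

2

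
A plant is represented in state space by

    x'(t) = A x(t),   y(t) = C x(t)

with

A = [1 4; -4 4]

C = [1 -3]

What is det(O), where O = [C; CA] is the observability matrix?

CA = [[13, -8]]
Observability matrix O = [C; CA] = [[1, -3], [13, -8]]
det(O) = 1·(-8) - (-3)·13 = -8 - (-39) = 31
Since det(O) ≠ 0, rank(O) = 2 and the system is completely observable.

31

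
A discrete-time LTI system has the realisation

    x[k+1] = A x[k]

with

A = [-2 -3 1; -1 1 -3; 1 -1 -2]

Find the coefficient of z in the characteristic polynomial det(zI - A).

Expand det(zI - A) for the 3×3 matrix.
p(z) = z^3 + 3z^2 - 7z - 25.
(Check: constant term = det(-A) = (-1)^3 det A = -25; coefficient of z^2 = -tr A = 3.)
The coefficient of z is -7.

-7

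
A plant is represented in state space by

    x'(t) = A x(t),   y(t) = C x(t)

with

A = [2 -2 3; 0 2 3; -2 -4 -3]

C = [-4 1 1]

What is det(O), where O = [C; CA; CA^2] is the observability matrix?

-5048

CA = [[-10, 6, -12]]
CA^2 = [[4, 80, 24]]
Observability matrix O = [C; CA; CA^2] = [[-4, 1, 1], [-10, 6, -12], [4, 80, 24]]
Expanding along the first row, det(O) = (-4)·(6·24 - (-12)·80) - 1·((-10)·24 - (-12)·4) + 1·((-10)·80 - 6·4) = (-4)·1104 - 1·(-192) + 1·(-824) = -5048
Since det(O) ≠ 0, rank(O) = 3 and the system is completely observable.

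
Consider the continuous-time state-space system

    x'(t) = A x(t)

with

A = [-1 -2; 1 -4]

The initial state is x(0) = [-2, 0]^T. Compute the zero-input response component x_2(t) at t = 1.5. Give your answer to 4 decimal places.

-0.0774

det(sI - A) = s^2 - (tr A)s + det A, with tr A = (-1) + (-4) = -5 and det A = (-1)·(-4) - (-2)·1 = 4 - (-2) = 6.
So p(s) = det(sI - A) = s^2 + 5s + 6.
Factor s^2 + 5s + 6: two numbers with sum -5 and product 6 are -2 and -3, so s^2 + 5s + 6 = (s + 2)(s + 3).
Hence p(s) = (s + 2) (s + 3), with roots -3, -2.
The eigenvalues -3, -2 are distinct and real, so A is diagonalisable and x(t) = e^{At} x(0) = V diag(e^{λ_i t}) V^{-1} x(0), where the columns of V are the eigenvectors.
λ = -3: A - (-3)I = [[2, -2], [1, -1]]. Row 1 gives 2·v1 + (-2)·v2 = 0, so take v_1 = [-1, -1]^T.
λ = -2: A - (-2)I = [[1, -2], [1, -2]]. Row 1 gives 1·v1 + (-2)·v2 = 0, so take v_2 = [2, 1]^T.
V = [v_1 v_2] = [[-1, 2], [-1, 1]] has det V = 1, so V^{-1} = adj(V)/det V = [[1, -2], [1, -1]].
Modal coordinates z(0) = V^{-1} x(0): 1·(-2) + (-2)·0 = -2; 1·(-2) + (-1)·0 = -2; so z(0) = [-2, -2]^T.
x_2(t) = Σ_i (v_i)_2 · z_i(0) · e^{λ_i t} (row 2 of V times the modal terms).
x_2(1.5) = (-1)·(-2)·e^{-3·1.5} + 1·(-2)·e^{-2·1.5} = 2·0.011109 + (-2)·0.049787 = -0.0774.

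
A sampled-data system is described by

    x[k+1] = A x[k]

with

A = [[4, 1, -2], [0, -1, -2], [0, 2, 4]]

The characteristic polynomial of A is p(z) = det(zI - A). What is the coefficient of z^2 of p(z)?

-7

Expand det(zI - A) for the 3×3 matrix.
p(z) = z^3 - 7z^2 + 12z.
(Check: constant term = det(-A) = (-1)^3 det A = 0; coefficient of z^2 = -tr A = -7.)
The coefficient of z^2 is -7.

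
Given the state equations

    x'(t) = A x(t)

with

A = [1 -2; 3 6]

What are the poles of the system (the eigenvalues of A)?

det(sI - A) = s^2 - (tr A)s + det A, with tr A = 1 + 6 = 7 and det A = 1·6 - (-2)·3 = 6 - (-6) = 12.
So p(s) = det(sI - A) = s^2 - 7s + 12.
Factor s^2 - 7s + 12: two numbers with sum 7 and product 12 are 4 and 3, so s^2 - 7s + 12 = (s - 4)(s - 3).
Hence p(s) = (s - 4) (s - 3), with roots 3, 4.
At least one eigenvalue has non-negative real part, so the system is not asymptotically stable.

3, 4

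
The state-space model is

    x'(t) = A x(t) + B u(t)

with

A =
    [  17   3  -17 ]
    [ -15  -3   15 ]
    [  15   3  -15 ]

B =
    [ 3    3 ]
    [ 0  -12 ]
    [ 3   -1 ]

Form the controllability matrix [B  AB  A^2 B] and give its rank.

2

AB = [[0, 32], [0, -24], [0, 24]]
A^2B = [[0, 64], [0, -48], [0, 48]]
Controllability matrix C = [B  AB  A^2B] = [[3, 3, 0, 32, 0, 64], [0, -12, 0, -24, 0, -48], [3, -1, 0, 24, 0, 48]]
The rows r1, r2, r3 of C are linearly dependent: -3·r1 - r2 + 3·r3 = 0 (check each entry), so rank(C) ≤ 2.
The 2×2 minor from rows 1, 2, columns 1, 2 is 3·(-12) - 3·0 = -36 - 0 = -36 ≠ 0, so rank(C) = 2.
rank(C) = 2 < n = 3, so the pair (A, B) is not completely controllable.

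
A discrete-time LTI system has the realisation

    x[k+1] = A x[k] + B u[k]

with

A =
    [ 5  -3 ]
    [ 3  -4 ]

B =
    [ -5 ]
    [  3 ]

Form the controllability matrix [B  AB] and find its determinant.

AB = [[-34], [-27]]
Controllability matrix C = [B  AB] = [[-5, -34], [3, -27]]
det(C) = (-5)·(-27) - (-34)·3 = 135 - (-102) = 237
Since det(C) ≠ 0, rank(C) = 2 and the system is completely controllable.

237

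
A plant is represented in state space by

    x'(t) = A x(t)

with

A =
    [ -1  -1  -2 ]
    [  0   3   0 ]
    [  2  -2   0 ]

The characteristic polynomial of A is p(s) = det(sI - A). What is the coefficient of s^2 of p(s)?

-2

Expand det(sI - A) for the 3×3 matrix.
p(s) = s^3 - 2s^2 + s - 12.
(Check: constant term = det(-A) = (-1)^3 det A = -12; coefficient of s^2 = -tr A = -2.)
The coefficient of s^2 is -2.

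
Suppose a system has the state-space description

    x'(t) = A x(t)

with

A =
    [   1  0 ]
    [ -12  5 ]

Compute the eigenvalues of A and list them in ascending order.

1, 5

det(sI - A) = s^2 - (tr A)s + det A, with tr A = 1 + 5 = 6 and det A = 1·5 - 0·(-12) = 5 - 0 = 5.
So p(s) = det(sI - A) = s^2 - 6s + 5.
Factor s^2 - 6s + 5: two numbers with sum 6 and product 5 are 5 and 1, so s^2 - 6s + 5 = (s - 5)(s - 1).
Hence p(s) = (s - 5) (s - 1), with roots 1, 5.
At least one eigenvalue has non-negative real part, so the system is not asymptotically stable.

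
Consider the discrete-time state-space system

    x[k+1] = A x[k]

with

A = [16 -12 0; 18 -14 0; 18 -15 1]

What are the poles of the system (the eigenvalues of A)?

det(zI - A) = z^3 - (tr A)z^2 + (M11 + M22 + M33)z - det A, where Mii is the 2×2 principal minor of A obtained by deleting row i and column i.
tr A = 16 + (-14) + 1 = 3; M11 = (-14)·1 - 0·(-15) = -14 - 0 = -14; M22 = 16·1 - 0·18 = 16 - 0 = 16; M33 = 16·(-14) - (-12)·18 = -224 - (-216) = -8; sum of minors = -6.
det A = 16·((-14)·1 - 0·(-15)) - (-12)·(18·1 - 0·18) + 0·(18·(-15) - (-14)·18) = 16·(-14) - (-12)·18 + 0·(-18) = -8.
So p(z) = det(zI - A) = z^3 - 3z^2 - 6z + 8.
Rational-root test: any integer root divides 8. Testing small divisors, z = 1 works: p(1) = 1 + (-3) + (-6) + 8 = 0, so (z - 1) is a factor.
Dividing, p(z) = (z - 1)(z^2 - 2z - 8).
Factor z^2 - 2z - 8: two numbers with sum 2 and product -8 are 4 and -2, so z^2 - 2z - 8 = (z - 4)(z + 2).
Hence p(z) = (z - 4) (z - 1) (z + 2), with roots -2, 1, 4.

-2, 1, 4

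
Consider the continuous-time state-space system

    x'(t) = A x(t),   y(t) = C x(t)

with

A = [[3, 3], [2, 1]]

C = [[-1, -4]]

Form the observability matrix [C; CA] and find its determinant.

-37

CA = [[-11, -7]]
Observability matrix O = [C; CA] = [[-1, -4], [-11, -7]]
det(O) = (-1)·(-7) - (-4)·(-11) = 7 - 44 = -37
Since det(O) ≠ 0, rank(O) = 2 and the system is completely observable.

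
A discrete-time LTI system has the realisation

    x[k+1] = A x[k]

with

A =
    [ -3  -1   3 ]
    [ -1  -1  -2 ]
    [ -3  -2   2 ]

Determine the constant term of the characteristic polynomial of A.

-7

Expand det(zI - A) for the 3×3 matrix.
p(z) = z^3 + 2z^2 - z - 7.
(Check: constant term = det(-A) = (-1)^3 det A = -7; coefficient of z^2 = -tr A = 2.)
The constant term is -7.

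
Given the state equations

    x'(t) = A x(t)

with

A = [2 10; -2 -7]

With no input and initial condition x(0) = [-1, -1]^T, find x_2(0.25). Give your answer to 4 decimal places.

0.3326

det(sI - A) = s^2 - (tr A)s + det A, with tr A = 2 + (-7) = -5 and det A = 2·(-7) - 10·(-2) = -14 - (-20) = 6.
So p(s) = det(sI - A) = s^2 + 5s + 6.
Factor s^2 + 5s + 6: two numbers with sum -5 and product 6 are -2 and -3, so s^2 + 5s + 6 = (s + 2)(s + 3).
Hence p(s) = (s + 2) (s + 3), with roots -3, -2.
The eigenvalues -3, -2 are distinct and real, so A is diagonalisable and x(t) = e^{At} x(0) = V diag(e^{λ_i t}) V^{-1} x(0), where the columns of V are the eigenvectors.
λ = -3: A - (-3)I = [[5, 10], [-2, -4]]. Row 1 gives 5·v1 + 10·v2 = 0, so take v_1 = [-2, 1]^T.
λ = -2: A - (-2)I = [[4, 10], [-2, -5]]. Row 1 gives 4·v1 + 10·v2 = 0, so take v_2 = [5, -2]^T.
V = [v_1 v_2] = [[-2, 5], [1, -2]] has det V = -1, so V^{-1} = adj(V)/det V = [[2, 5], [1, 2]].
Modal coordinates z(0) = V^{-1} x(0): 2·(-1) + 5·(-1) = -7; 1·(-1) + 2·(-1) = -3; so z(0) = [-7, -3]^T.
x_2(t) = Σ_i (v_i)_2 · z_i(0) · e^{λ_i t} (row 2 of V times the modal terms).
x_2(0.25) = 1·(-7)·e^{-3·0.25} + (-2)·(-3)·e^{-2·0.25} = (-7)·0.472367 + 6·0.606531 = 0.3326.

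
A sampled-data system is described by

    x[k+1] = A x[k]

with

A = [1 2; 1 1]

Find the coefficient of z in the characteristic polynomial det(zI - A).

-2

For a 2×2 matrix, det(zI - A) = z^2 - (tr A)z + det A.
tr A = 2, det A = -1.
So p(z) = z^2 - 2z - 1.
The coefficient of z is -2.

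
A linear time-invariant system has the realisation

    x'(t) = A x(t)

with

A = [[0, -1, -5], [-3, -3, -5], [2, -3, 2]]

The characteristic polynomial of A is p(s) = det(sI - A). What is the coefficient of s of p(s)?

-14

Expand det(sI - A) for the 3×3 matrix.
p(s) = s^3 + s^2 - 14s + 71.
(Check: constant term = det(-A) = (-1)^3 det A = 71; coefficient of s^2 = -tr A = 1.)
The coefficient of s is -14.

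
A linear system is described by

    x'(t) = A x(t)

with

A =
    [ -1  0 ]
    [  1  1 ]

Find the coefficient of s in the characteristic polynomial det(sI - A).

For a 2×2 matrix, det(sI - A) = s^2 - (tr A)s + det A.
tr A = 0, det A = -1.
So p(s) = s^2 - 1.
The coefficient of s is 0.

0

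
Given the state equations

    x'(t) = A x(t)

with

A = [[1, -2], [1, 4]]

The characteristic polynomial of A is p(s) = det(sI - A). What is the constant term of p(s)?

For a 2×2 matrix, det(sI - A) = s^2 - (tr A)s + det A.
tr A = 5, det A = 6.
So p(s) = s^2 - 5s + 6.
The constant term is 6.

6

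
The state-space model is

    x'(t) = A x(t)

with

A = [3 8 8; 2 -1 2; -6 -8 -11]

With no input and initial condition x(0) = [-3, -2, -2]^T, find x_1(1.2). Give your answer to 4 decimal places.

-4.1895

det(sI - A) = s^3 - (tr A)s^2 + (M11 + M22 + M33)s - det A, where Mii is the 2×2 principal minor of A obtained by deleting row i and column i.
tr A = 3 + (-1) + (-11) = -9; M11 = (-1)·(-11) - 2·(-8) = 11 - (-16) = 27; M22 = 3·(-11) - 8·(-6) = -33 - (-48) = 15; M33 = 3·(-1) - 8·2 = -3 - 16 = -19; sum of minors = 23.
det A = 3·((-1)·(-11) - 2·(-8)) - 8·(2·(-11) - 2·(-6)) + 8·(2·(-8) - (-1)·(-6)) = 3·27 - 8·(-10) + 8·(-22) = -15.
So p(s) = det(sI - A) = s^3 + 9s^2 + 23s + 15.
Rational-root test: any integer root divides 15. Testing small divisors, s = -1 works: p(-1) = -1 + 9 + (-23) + 15 = 0, so (s + 1) is a factor.
Dividing, p(s) = (s + 1)(s^2 + 8s + 15).
Factor s^2 + 8s + 15: two numbers with sum -8 and product 15 are -3 and -5, so s^2 + 8s + 15 = (s + 3)(s + 5).
Hence p(s) = (s + 1) (s + 3) (s + 5), with roots -5, -3, -1.
The eigenvalues -5, -3, -1 are distinct and real, so A is diagonalisable and x(t) = e^{At} x(0) = V diag(e^{λ_i t}) V^{-1} x(0), where the columns of V are the eigenvectors.
λ = -5: A - (-5)I = [[8, 8, 8], [2, 4, 2], [-6, -8, -6]]. v must be orthogonal to every row; (row 1) × (row 2) = [-16, 0, 16], so take v_1 = [-1, 0, 1]^T.
λ = -3: A - (-3)I = [[6, 8, 8], [2, 2, 2], [-6, -8, -8]]. v must be orthogonal to every row; (row 1) × (row 2) = [0, 4, -4], so take v_2 = [0, 1, -1]^T.
λ = -1: A - (-1)I = [[4, 8, 8], [2, 0, 2], [-6, -8, -10]]. v must be orthogonal to every row; (row 1) × (row 2) = [16, 8, -16], so take v_3 = [2, 1, -2]^T.
V = [v_1 v_2 v_3] = [[-1, 0, 2], [0, 1, 1], [1, -1, -2]] has det V = -1, so V^{-1} = adj(V)/det V = [[1, 2, 2], [-1, 0, -1], [1, 1, 1]].
Modal coordinates z(0) = V^{-1} x(0): 1·(-3) + 2·(-2) + 2·(-2) = -11; (-1)·(-3) + 0·(-2) + (-1)·(-2) = 5; 1·(-3) + 1·(-2) + 1·(-2) = -7; so z(0) = [-11, 5, -7]^T.
x_1(t) = Σ_i (v_i)_1 · z_i(0) · e^{λ_i t} (row 1 of V times the modal terms).
x_1(1.2) = (-1)·(-11)·e^{-5·1.2} + 0·5·e^{-3·1.2} + 2·(-7)·e^{-1·1.2} = 11·0.00247875 + 0·0.02732372 + (-14)·0.30119421 = -4.1895.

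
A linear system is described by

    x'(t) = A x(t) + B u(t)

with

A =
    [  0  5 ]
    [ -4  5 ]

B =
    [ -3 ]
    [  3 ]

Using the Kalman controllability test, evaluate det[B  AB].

-126

AB = [[15], [27]]
Controllability matrix C = [B  AB] = [[-3, 15], [3, 27]]
det(C) = (-3)·27 - 15·3 = -81 - 45 = -126
Since det(C) ≠ 0, rank(C) = 2 and the system is completely controllable.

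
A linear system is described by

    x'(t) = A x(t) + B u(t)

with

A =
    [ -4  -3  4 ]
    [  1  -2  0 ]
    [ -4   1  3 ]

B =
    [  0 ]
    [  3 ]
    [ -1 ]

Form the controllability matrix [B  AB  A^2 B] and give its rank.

AB = [[-13], [-6], [0]]
A^2B = [[70], [-1], [46]]
Controllability matrix C = [B  AB  A^2B] = [[0, -13, 70], [3, -6, -1], [-1, 0, 46]]
det(C) = 0·((-6)·46 - (-1)·0) - (-13)·(3·46 - (-1)·(-1)) + 70·(3·0 - (-6)·(-1)) = 0·(-276) - (-13)·137 + 70·(-6) = 1361 ≠ 0, so rank(C) = 3.
rank(C) = 3 = n, so the pair (A, B) is completely controllable.

3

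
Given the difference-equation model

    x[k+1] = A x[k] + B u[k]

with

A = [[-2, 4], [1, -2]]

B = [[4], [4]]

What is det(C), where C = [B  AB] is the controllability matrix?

-48

AB = [[8], [-4]]
Controllability matrix C = [B  AB] = [[4, 8], [4, -4]]
det(C) = 4·(-4) - 8·4 = -16 - 32 = -48
Since det(C) ≠ 0, rank(C) = 2 and the system is completely controllable.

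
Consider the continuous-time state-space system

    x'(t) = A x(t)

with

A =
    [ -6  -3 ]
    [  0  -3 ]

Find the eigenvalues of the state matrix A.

det(sI - A) = s^2 - (tr A)s + det A, with tr A = (-6) + (-3) = -9 and det A = (-6)·(-3) - (-3)·0 = 18 - 0 = 18.
So p(s) = det(sI - A) = s^2 + 9s + 18.
Factor s^2 + 9s + 18: two numbers with sum -9 and product 18 are -3 and -6, so s^2 + 9s + 18 = (s + 3)(s + 6).
Hence p(s) = (s + 3) (s + 6), with roots -6, -3.
All eigenvalues have negative real part, so the system is asymptotically stable.

-6, -3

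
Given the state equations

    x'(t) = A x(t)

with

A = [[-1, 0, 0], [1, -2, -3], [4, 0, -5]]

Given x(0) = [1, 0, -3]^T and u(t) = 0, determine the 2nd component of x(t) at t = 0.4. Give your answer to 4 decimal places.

det(sI - A) = s^3 - (tr A)s^2 + (M11 + M22 + M33)s - det A, where Mii is the 2×2 principal minor of A obtained by deleting row i and column i.
tr A = (-1) + (-2) + (-5) = -8; M11 = (-2)·(-5) - (-3)·0 = 10 - 0 = 10; M22 = (-1)·(-5) - 0·4 = 5 - 0 = 5; M33 = (-1)·(-2) - 0·1 = 2 - 0 = 2; sum of minors = 17.
det A = (-1)·((-2)·(-5) - (-3)·0) - 0·(1·(-5) - (-3)·4) + 0·(1·0 - (-2)·4) = (-1)·10 - 0·7 + 0·8 = -10.
So p(s) = det(sI - A) = s^3 + 8s^2 + 17s + 10.
Rational-root test: any integer root divides 10. Testing small divisors, s = -1 works: p(-1) = -1 + 8 + (-17) + 10 = 0, so (s + 1) is a factor.
Dividing, p(s) = (s + 1)(s^2 + 7s + 10).
Factor s^2 + 7s + 10: two numbers with sum -7 and product 10 are -2 and -5, so s^2 + 7s + 10 = (s + 2)(s + 5).
Hence p(s) = (s + 1) (s + 2) (s + 5), with roots -5, -2, -1.
The eigenvalues -5, -2, -1 are distinct and real, so A is diagonalisable and x(t) = e^{At} x(0) = V diag(e^{λ_i t}) V^{-1} x(0), where the columns of V are the eigenvectors.
λ = -5: A - (-5)I = [[4, 0, 0], [1, 3, -3], [4, 0, 0]]. v must be orthogonal to every row; (row 1) × (row 2) = [0, 12, 12], so take v_1 = [0, -1, -1]^T.
λ = -2: A - (-2)I = [[1, 0, 0], [1, 0, -3], [4, 0, -3]]. v must be orthogonal to every row; (row 1) × (row 2) = [0, 3, 0], so take v_2 = [0, 1, 0]^T.
λ = -1: A - (-1)I = [[0, 0, 0], [1, -1, -3], [4, 0, -4]]. v must be orthogonal to every row; (row 2) × (row 3) = [4, -8, 4], so take v_3 = [1, -2, 1]^T.
V = [v_1 v_2 v_3] = [[0, 0, 1], [-1, 1, -2], [-1, 0, 1]] has det V = 1, so V^{-1} = adj(V)/det V = [[1, 0, -1], [3, 1, -1], [1, 0, 0]].
Modal coordinates z(0) = V^{-1} x(0): 1·1 + 0·0 + (-1)·(-3) = 4; 3·1 + 1·0 + (-1)·(-3) = 6; 1·1 + 0·0 + 0·(-3) = 1; so z(0) = [4, 6, 1]^T.
x_2(t) = Σ_i (v_i)_2 · z_i(0) · e^{λ_i t} (row 2 of V times the modal terms).
x_2(0.4) = (-1)·4·e^{-5·0.4} + 1·6·e^{-2·0.4} + (-2)·1·e^{-1·0.4} = (-4)·0.135335 + 6·0.449329 + (-2)·0.670320 = 0.8140.

0.8140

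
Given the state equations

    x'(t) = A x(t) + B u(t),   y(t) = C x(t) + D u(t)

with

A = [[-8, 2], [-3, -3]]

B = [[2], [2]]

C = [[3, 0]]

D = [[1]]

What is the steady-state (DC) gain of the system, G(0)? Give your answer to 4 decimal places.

2.0000

G(0) = C(-A)^{-1}B + D = -C A^{-1} B + D.
det A = 30, so A^{-1} = (1/30)·adj(A) = [[-1/10, -1/15], [1/10, -4/15]]
A^{-1} B = [-1/3, -1/3]^T
C A^{-1} B = -1
G(0) = D - C A^{-1} B = 1 - (-1) = 2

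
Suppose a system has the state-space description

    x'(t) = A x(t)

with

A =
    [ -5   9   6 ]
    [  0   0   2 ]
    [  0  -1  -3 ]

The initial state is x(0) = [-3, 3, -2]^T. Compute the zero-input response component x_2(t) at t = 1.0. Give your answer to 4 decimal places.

0.8711

det(sI - A) = s^3 - (tr A)s^2 + (M11 + M22 + M33)s - det A, where Mii is the 2×2 principal minor of A obtained by deleting row i and column i.
tr A = (-5) + 0 + (-3) = -8; M11 = 0·(-3) - 2·(-1) = 0 - (-2) = 2; M22 = (-5)·(-3) - 6·0 = 15 - 0 = 15; M33 = (-5)·0 - 9·0 = 0 - 0 = 0; sum of minors = 17.
det A = (-5)·(0·(-3) - 2·(-1)) - 9·(0·(-3) - 2·0) + 6·(0·(-1) - 0·0) = (-5)·2 - 9·0 + 6·0 = -10.
So p(s) = det(sI - A) = s^3 + 8s^2 + 17s + 10.
Rational-root test: any integer root divides 10. Testing small divisors, s = -1 works: p(-1) = -1 + 8 + (-17) + 10 = 0, so (s + 1) is a factor.
Dividing, p(s) = (s + 1)(s^2 + 7s + 10).
Factor s^2 + 7s + 10: two numbers with sum -7 and product 10 are -2 and -5, so s^2 + 7s + 10 = (s + 2)(s + 5).
Hence p(s) = (s + 1) (s + 2) (s + 5), with roots -5, -2, -1.
The eigenvalues -5, -2, -1 are distinct and real, so A is diagonalisable and x(t) = e^{At} x(0) = V diag(e^{λ_i t}) V^{-1} x(0), where the columns of V are the eigenvectors.
λ = -5: A - (-5)I = [[0, 9, 6], [0, 5, 2], [0, -1, 2]]. v must be orthogonal to every row; (row 1) × (row 2) = [-12, 0, 0], so take v_1 = [1, 0, 0]^T.
λ = -2: A - (-2)I = [[-3, 9, 6], [0, 2, 2], [0, -1, -1]]. v must be orthogonal to every row; (row 1) × (row 2) = [6, 6, -6], so take v_2 = [1, 1, -1]^T.
λ = -1: A - (-1)I = [[-4, 9, 6], [0, 1, 2], [0, -1, -2]]. v must be orthogonal to every row; (row 1) × (row 2) = [12, 8, -4], so take v_3 = [3, 2, -1]^T.
V = [v_1 v_2 v_3] = [[1, 1, 3], [0, 1, 2], [0, -1, -1]] has det V = 1, so V^{-1} = adj(V)/det V = [[1, -2, -1], [0, -1, -2], [0, 1, 1]].
Modal coordinates z(0) = V^{-1} x(0): 1·(-3) + (-2)·3 + (-1)·(-2) = -7; 0·(-3) + (-1)·3 + (-2)·(-2) = 1; 0·(-3) + 1·3 + 1·(-2) = 1; so z(0) = [-7, 1, 1]^T.
x_2(t) = Σ_i (v_i)_2 · z_i(0) · e^{λ_i t} (row 2 of V times the modal terms).
x_2(1.0) = 0·(-7)·e^{-5·1.0} + 1·1·e^{-2·1.0} + 2·1·e^{-1·1.0} = 0·0.006738 + 1·0.135335 + 2·0.367879 = 0.8711.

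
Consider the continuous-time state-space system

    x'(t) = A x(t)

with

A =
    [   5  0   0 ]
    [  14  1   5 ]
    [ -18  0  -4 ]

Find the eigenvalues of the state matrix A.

det(sI - A) = s^3 - (tr A)s^2 + (M11 + M22 + M33)s - det A, where Mii is the 2×2 principal minor of A obtained by deleting row i and column i.
tr A = 5 + 1 + (-4) = 2; M11 = 1·(-4) - 5·0 = -4 - 0 = -4; M22 = 5·(-4) - 0·(-18) = -20 - 0 = -20; M33 = 5·1 - 0·14 = 5 - 0 = 5; sum of minors = -19.
det A = 5·(1·(-4) - 5·0) - 0·(14·(-4) - 5·(-18)) + 0·(14·0 - 1·(-18)) = 5·(-4) - 0·34 + 0·18 = -20.
So p(s) = det(sI - A) = s^3 - 2s^2 - 19s + 20.
Rational-root test: any integer root divides 20. Testing small divisors, s = 1 works: p(1) = 1 + (-2) + (-19) + 20 = 0, so (s - 1) is a factor.
Dividing, p(s) = (s - 1)(s^2 - s - 20).
Factor s^2 - s - 20: two numbers with sum 1 and product -20 are 5 and -4, so s^2 - s - 20 = (s - 5)(s + 4).
Hence p(s) = (s - 5) (s - 1) (s + 4), with roots -4, 1, 5.
At least one eigenvalue has non-negative real part, so the system is not asymptotically stable.

-4, 1, 5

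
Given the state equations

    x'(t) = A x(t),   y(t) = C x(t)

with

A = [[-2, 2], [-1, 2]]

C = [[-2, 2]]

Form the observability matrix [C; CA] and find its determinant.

-4

CA = [[2, 0]]
Observability matrix O = [C; CA] = [[-2, 2], [2, 0]]
det(O) = (-2)·0 - 2·2 = 0 - 4 = -4
Since det(O) ≠ 0, rank(O) = 2 and the system is completely observable.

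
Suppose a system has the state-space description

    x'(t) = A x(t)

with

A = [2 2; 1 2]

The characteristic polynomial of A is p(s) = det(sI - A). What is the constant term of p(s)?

For a 2×2 matrix, det(sI - A) = s^2 - (tr A)s + det A.
tr A = 4, det A = 2.
So p(s) = s^2 - 4s + 2.
The constant term is 2.

2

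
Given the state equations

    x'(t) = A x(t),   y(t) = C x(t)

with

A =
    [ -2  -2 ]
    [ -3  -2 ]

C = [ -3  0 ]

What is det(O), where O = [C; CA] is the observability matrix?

CA = [[6, 6]]
Observability matrix O = [C; CA] = [[-3, 0], [6, 6]]
det(O) = (-3)·6 - 0·6 = -18 - 0 = -18
Since det(O) ≠ 0, rank(O) = 2 and the system is completely observable.

-18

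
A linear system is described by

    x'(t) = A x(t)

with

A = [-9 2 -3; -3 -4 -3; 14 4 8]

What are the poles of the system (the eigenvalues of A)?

-6, -1, 2

det(sI - A) = s^3 - (tr A)s^2 + (M11 + M22 + M33)s - det A, where Mii is the 2×2 principal minor of A obtained by deleting row i and column i.
tr A = (-9) + (-4) + 8 = -5; M11 = (-4)·8 - (-3)·4 = -32 - (-12) = -20; M22 = (-9)·8 - (-3)·14 = -72 - (-42) = -30; M33 = (-9)·(-4) - 2·(-3) = 36 - (-6) = 42; sum of minors = -8.
det A = (-9)·((-4)·8 - (-3)·4) - 2·((-3)·8 - (-3)·14) + (-3)·((-3)·4 - (-4)·14) = (-9)·(-20) - 2·18 + (-3)·44 = 12.
So p(s) = det(sI - A) = s^3 + 5s^2 - 8s - 12.
Rational-root test: any integer root divides -12. Testing small divisors, s = -1 works: p(-1) = -1 + 5 + 8 + (-12) = 0, so (s + 1) is a factor.
Dividing, p(s) = (s + 1)(s^2 + 4s - 12).
Factor s^2 + 4s - 12: two numbers with sum -4 and product -12 are 2 and -6, so s^2 + 4s - 12 = (s - 2)(s + 6).
Hence p(s) = (s - 2) (s + 1) (s + 6), with roots -6, -1, 2.
At least one eigenvalue has non-negative real part, so the system is not asymptotically stable.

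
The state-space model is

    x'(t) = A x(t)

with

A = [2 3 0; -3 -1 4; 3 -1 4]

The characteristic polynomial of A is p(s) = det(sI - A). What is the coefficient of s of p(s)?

15

Expand det(sI - A) for the 3×3 matrix.
p(s) = s^3 - 5s^2 + 15s - 72.
(Check: constant term = det(-A) = (-1)^3 det A = -72; coefficient of s^2 = -tr A = -5.)
The coefficient of s is 15.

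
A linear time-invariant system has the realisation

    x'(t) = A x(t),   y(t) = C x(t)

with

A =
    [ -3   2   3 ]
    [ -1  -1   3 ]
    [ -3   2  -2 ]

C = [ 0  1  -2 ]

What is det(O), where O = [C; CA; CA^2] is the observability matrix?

CA = [[5, -5, 7]]
CA^2 = [[-31, 29, -14]]
Observability matrix O = [C; CA; CA^2] = [[0, 1, -2], [5, -5, 7], [-31, 29, -14]]
Expanding along the first row, det(O) = 0·((-5)·(-14) - 7·29) - 1·(5·(-14) - 7·(-31)) + (-2)·(5·29 - (-5)·(-31)) = 0·(-133) - 1·147 + (-2)·(-10) = -127
Since det(O) ≠ 0, rank(O) = 3 and the system is completely observable.

-127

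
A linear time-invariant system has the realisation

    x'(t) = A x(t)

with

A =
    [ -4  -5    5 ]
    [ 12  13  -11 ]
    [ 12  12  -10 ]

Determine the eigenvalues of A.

det(sI - A) = s^3 - (tr A)s^2 + (M11 + M22 + M33)s - det A, where Mii is the 2×2 principal minor of A obtained by deleting row i and column i.
tr A = (-4) + 13 + (-10) = -1; M11 = 13·(-10) - (-11)·12 = -130 - (-132) = 2; M22 = (-4)·(-10) - 5·12 = 40 - 60 = -20; M33 = (-4)·13 - (-5)·12 = -52 - (-60) = 8; sum of minors = -10.
det A = (-4)·(13·(-10) - (-11)·12) - (-5)·(12·(-10) - (-11)·12) + 5·(12·12 - 13·12) = (-4)·2 - (-5)·12 + 5·(-12) = -8.
So p(s) = det(sI - A) = s^3 + s^2 - 10s + 8.
Rational-root test: any integer root divides 8. Testing small divisors, s = 1 works: p(1) = 1 + 1 + (-10) + 8 = 0, so (s - 1) is a factor.
Dividing, p(s) = (s - 1)(s^2 + 2s - 8).
Factor s^2 + 2s - 8: two numbers with sum -2 and product -8 are 2 and -4, so s^2 + 2s - 8 = (s - 2)(s + 4).
Hence p(s) = (s - 2) (s - 1) (s + 4), with roots -4, 1, 2.
At least one eigenvalue has non-negative real part, so the system is not asymptotically stable.

-4, 1, 2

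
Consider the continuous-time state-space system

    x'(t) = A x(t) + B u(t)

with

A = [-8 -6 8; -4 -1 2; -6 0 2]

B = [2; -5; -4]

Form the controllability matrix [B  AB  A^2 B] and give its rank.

AB = [[-18], [-11], [-20]]
A^2B = [[50], [43], [68]]
Controllability matrix C = [B  AB  A^2B] = [[2, -18, 50], [-5, -11, 43], [-4, -20, 68]]
The rows r1, r2, r3 of C are linearly dependent: -r1 - 2·r2 + 2·r3 = 0 (check each entry), so rank(C) ≤ 2.
The 2×2 minor from rows 1, 2, columns 1, 2 is 2·(-11) - (-18)·(-5) = -22 - 90 = -112 ≠ 0, so rank(C) = 2.
rank(C) = 2 < n = 3, so the pair (A, B) is not completely controllable.

2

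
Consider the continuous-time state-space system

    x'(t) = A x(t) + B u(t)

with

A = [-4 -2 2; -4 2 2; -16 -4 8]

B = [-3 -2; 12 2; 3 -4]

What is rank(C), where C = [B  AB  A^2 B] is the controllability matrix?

AB = [[-6, -4], [42, 4], [24, -8]]
A^2B = [[-12, -8], [156, 8], [120, -16]]
Controllability matrix C = [B  AB  A^2B] = [[-3, -2, -6, -4, -12, -8], [12, 2, 42, 4, 156, 8], [3, -4, 24, -8, 120, -16]]
The rows r1, r2, r3 of C are linearly dependent: -3·r1 - r2 + r3 = 0 (check each entry), so rank(C) ≤ 2.
The 2×2 minor from rows 1, 2, columns 1, 2 is (-3)·2 - (-2)·12 = -6 - (-24) = 18 ≠ 0, so rank(C) = 2.
rank(C) = 2 < n = 3, so the pair (A, B) is not completely controllable.

2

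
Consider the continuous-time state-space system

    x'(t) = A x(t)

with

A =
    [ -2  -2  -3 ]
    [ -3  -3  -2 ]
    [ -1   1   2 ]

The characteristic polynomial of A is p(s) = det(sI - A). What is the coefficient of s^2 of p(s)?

3

Expand det(sI - A) for the 3×3 matrix.
p(s) = s^3 + 3s^2 - 11s - 10.
(Check: constant term = det(-A) = (-1)^3 det A = -10; coefficient of s^2 = -tr A = 3.)
The coefficient of s^2 is 3.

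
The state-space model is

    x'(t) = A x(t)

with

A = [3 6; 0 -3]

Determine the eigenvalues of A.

det(sI - A) = s^2 - (tr A)s + det A, with tr A = 3 + (-3) = 0 and det A = 3·(-3) - 6·0 = -9 - 0 = -9.
So p(s) = det(sI - A) = s^2 - 9.
Factor s^2 - 9: two numbers with sum 0 and product -9 are 3 and -3, so s^2 - 9 = (s - 3)(s + 3).
Hence p(s) = (s - 3) (s + 3), with roots -3, 3.
At least one eigenvalue has non-negative real part, so the system is not asymptotically stable.

-3, 3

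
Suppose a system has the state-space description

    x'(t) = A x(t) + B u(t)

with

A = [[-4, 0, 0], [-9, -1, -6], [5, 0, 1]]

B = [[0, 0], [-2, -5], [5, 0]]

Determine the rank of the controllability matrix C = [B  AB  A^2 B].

AB = [[0, 0], [-28, 5], [5, 0]]
A^2B = [[0, 0], [-2, -5], [5, 0]]
Controllability matrix C = [B  AB  A^2B] = [[0, 0, 0, 0, 0, 0], [-2, -5, -28, 5, -2, -5], [5, 0, 5, 0, 5, 0]]
Row 1 of C is identically zero, so rank(C) ≤ 2.
The 2×2 minor from rows 2, 3, columns 1, 2 is (-2)·0 - (-5)·5 = 0 - (-25) = 25 ≠ 0, so rank(C) = 2.
rank(C) = 2 < n = 3, so the pair (A, B) is not completely controllable.

2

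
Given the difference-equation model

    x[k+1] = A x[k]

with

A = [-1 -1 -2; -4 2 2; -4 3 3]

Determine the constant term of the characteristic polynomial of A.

Expand det(zI - A) for the 3×3 matrix.
p(z) = z^3 - 4z^2 - 17z - 4.
(Check: constant term = det(-A) = (-1)^3 det A = -4; coefficient of z^2 = -tr A = -4.)
The constant term is -4.

-4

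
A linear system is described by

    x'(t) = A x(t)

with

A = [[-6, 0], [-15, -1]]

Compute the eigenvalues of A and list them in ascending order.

det(sI - A) = s^2 - (tr A)s + det A, with tr A = (-6) + (-1) = -7 and det A = (-6)·(-1) - 0·(-15) = 6 - 0 = 6.
So p(s) = det(sI - A) = s^2 + 7s + 6.
Factor s^2 + 7s + 6: two numbers with sum -7 and product 6 are -1 and -6, so s^2 + 7s + 6 = (s + 1)(s + 6).
Hence p(s) = (s + 1) (s + 6), with roots -6, -1.
All eigenvalues have negative real part, so the system is asymptotically stable.

-6, -1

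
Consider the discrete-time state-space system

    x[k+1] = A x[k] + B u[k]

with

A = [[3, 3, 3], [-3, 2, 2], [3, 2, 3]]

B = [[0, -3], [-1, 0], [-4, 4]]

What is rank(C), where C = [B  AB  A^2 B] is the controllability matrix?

AB = [[-15, 3], [-10, 17], [-14, 3]]
A^2B = [[-117, 69], [-3, 31], [-107, 52]]
Controllability matrix C = [B  AB  A^2B] = [[0, -3, -15, 3, -117, 69], [-1, 0, -10, 17, -3, 31], [-4, 4, -14, 3, -107, 52]]
Take the 3×3 submatrix of C formed by columns 1, 2, 3: [[0, -3, -15], [-1, 0, -10], [-4, 4, -14]]. Its determinant is 0·(0·(-14) - (-10)·4) - (-3)·((-1)·(-14) - (-10)·(-4)) + (-15)·((-1)·4 - 0·(-4)) = 0·40 - (-3)·(-26) + (-15)·(-4) = -18 ≠ 0.
So rank(C) ≥ 3; since C has 3 rows, rank(C) = 3.
rank(C) = 3 = n, so the pair (A, B) is completely controllable.

3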